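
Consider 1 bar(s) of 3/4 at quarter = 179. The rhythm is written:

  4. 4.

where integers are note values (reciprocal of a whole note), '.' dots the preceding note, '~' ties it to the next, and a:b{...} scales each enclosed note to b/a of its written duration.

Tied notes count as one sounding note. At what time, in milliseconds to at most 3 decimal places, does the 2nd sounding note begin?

note 2 onset = 3/2b = 502.793ms

1. 0.0ms @ 0 + 502.793ms (3/2)
2. 502.793ms @ 3/2 + 502.793ms (3/2)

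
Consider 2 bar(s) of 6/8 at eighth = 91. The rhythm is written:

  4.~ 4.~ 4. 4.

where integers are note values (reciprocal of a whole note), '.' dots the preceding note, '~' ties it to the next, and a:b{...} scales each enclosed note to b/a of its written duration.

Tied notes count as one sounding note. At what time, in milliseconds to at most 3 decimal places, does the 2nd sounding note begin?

note 2 onset = 9b = 5934.066ms

1. 0.0ms @ 0 + 5934.066ms (9)
2. 5934.066ms @ 9 + 1978.022ms (3)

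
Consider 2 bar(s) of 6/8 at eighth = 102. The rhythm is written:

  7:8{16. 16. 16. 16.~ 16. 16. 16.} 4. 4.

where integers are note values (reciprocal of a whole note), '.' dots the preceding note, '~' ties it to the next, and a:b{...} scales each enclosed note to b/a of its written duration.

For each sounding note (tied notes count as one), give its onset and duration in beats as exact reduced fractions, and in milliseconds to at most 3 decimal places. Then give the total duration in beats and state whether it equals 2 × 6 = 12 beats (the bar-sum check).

1) 0.0ms=0b +504.202ms=6/7b
2) 504.202ms=6/7b +504.202ms=6/7b
3) 1008.403ms=12/7b +504.202ms=6/7b
4) 1512.605ms=18/7b +1008.403ms=12/7b
5) 2521.008ms=30/7b +504.202ms=6/7b
6) 3025.21ms=36/7b +504.202ms=6/7b
7) 3529.412ms=6b +1764.706ms=3b
8) 5294.118ms=9b +1764.706ms=3b
Σ=12b of 12 (102bpm 6/8) — PASS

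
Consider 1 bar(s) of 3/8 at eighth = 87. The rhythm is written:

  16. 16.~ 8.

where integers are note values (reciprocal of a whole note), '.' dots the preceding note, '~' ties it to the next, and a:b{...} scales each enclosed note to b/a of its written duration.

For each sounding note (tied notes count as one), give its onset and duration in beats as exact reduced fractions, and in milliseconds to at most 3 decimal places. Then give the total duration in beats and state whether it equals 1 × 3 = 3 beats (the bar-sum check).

1) 0.0ms=0b +517.241ms=3/4b
2) 517.241ms=3/4b +1551.724ms=9/4b
Σ=3b of 3 (87bpm 3/8) — PASS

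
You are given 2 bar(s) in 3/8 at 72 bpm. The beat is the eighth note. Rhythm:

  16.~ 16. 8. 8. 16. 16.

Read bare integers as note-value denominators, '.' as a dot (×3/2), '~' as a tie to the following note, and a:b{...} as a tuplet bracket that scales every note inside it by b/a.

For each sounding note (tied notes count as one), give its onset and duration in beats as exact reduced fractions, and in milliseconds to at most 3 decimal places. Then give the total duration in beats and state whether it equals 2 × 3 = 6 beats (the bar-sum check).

1) 0.0ms=0b +1250.0ms=3/2b
2) 1250.0ms=3/2b +1250.0ms=3/2b
3) 2500.0ms=3b +1250.0ms=3/2b
4) 3750.0ms=9/2b +625.0ms=3/4b
5) 4375.0ms=21/4b +625.0ms=3/4b
Σ=6b of 6 (72bpm 3/8) — PASS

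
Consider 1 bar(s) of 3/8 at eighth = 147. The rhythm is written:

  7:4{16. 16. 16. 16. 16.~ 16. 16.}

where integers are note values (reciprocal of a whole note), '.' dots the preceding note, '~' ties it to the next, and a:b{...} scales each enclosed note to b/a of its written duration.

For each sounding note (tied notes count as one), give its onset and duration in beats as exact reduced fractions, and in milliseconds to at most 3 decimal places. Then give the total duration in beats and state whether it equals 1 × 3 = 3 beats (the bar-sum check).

1) 0.0ms=0b +174.927ms=3/7b
2) 174.927ms=3/7b +174.927ms=3/7b
3) 349.854ms=6/7b +174.927ms=3/7b
4) 524.781ms=9/7b +174.927ms=3/7b
5) 699.708ms=12/7b +349.854ms=6/7b
6) 1049.563ms=18/7b +174.927ms=3/7b
Σ=3b of 3 (147bpm 3/8) — PASS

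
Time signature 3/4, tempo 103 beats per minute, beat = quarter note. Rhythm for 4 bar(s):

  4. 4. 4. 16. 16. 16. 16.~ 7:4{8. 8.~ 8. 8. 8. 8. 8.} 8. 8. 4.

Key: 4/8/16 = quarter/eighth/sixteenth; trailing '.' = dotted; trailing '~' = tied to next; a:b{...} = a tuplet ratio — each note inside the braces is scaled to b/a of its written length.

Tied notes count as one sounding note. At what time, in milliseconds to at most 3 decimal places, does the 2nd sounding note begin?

note 2 onset = 3/2b = 873.786ms

1. 0.0ms @ 0 + 873.786ms (3/2)
2. 873.786ms @ 3/2 + 873.786ms (3/2)
3. 1747.573ms @ 3 + 873.786ms (3/2)
4. 2621.359ms @ 9/2 + 218.447ms (3/8)
5. 2839.806ms @ 39/8 + 218.447ms (3/8)
6. 3058.252ms @ 21/4 + 218.447ms (3/8)
7. 3276.699ms @ 45/8 + 468.1ms (45/56)
8. 3744.799ms @ 45/7 + 499.307ms (6/7)
9. 4244.105ms @ 51/7 + 249.653ms (3/7)
10. 4493.759ms @ 54/7 + 249.653ms (3/7)
11. 4743.412ms @ 57/7 + 249.653ms (3/7)
12. 4993.065ms @ 60/7 + 249.653ms (3/7)
13. 5242.718ms @ 9 + 436.893ms (3/4)
14. 5679.612ms @ 39/4 + 436.893ms (3/4)
15. 6116.505ms @ 21/2 + 873.786ms (3/2)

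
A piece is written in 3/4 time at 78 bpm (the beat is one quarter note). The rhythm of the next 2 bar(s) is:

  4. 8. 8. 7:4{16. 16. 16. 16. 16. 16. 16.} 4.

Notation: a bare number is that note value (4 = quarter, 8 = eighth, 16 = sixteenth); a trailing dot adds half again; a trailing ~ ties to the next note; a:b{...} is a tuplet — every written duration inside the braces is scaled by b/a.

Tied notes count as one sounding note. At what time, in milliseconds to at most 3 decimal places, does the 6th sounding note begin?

1. 0.0ms @ 0 + 1153.846ms (3/2)
2. 1153.846ms @ 3/2 + 576.923ms (3/4)
3. 1730.769ms @ 9/4 + 576.923ms (3/4)
4. 2307.692ms @ 3 + 164.835ms (3/14)
5. 2472.527ms @ 45/14 + 164.835ms (3/14)
6. 2637.363ms @ 24/7 + 164.835ms (3/14)
7. 2802.198ms @ 51/14 + 164.835ms (3/14)
8. 2967.033ms @ 27/7 + 164.835ms (3/14)
9. 3131.868ms @ 57/14 + 164.835ms (3/14)
10. 3296.703ms @ 30/7 + 164.835ms (3/14)
11. 3461.538ms @ 9/2 + 1153.846ms (3/2)

note 6 onset = 24/7b = 2637.363ms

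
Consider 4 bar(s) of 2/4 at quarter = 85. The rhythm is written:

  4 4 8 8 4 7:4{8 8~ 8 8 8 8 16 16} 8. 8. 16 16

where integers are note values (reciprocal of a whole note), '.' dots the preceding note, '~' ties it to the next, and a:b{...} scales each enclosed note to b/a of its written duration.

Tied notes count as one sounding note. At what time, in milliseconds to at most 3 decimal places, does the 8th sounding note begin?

1. 0.0ms @ 0 + 705.882ms (1)
2. 705.882ms @ 1 + 705.882ms (1)
3. 1411.765ms @ 2 + 352.941ms (1/2)
4. 1764.706ms @ 5/2 + 352.941ms (1/2)
5. 2117.647ms @ 3 + 705.882ms (1)
6. 2823.529ms @ 4 + 201.681ms (2/7)
7. 3025.21ms @ 30/7 + 403.361ms (4/7)
8. 3428.571ms @ 34/7 + 201.681ms (2/7)
9. 3630.252ms @ 36/7 + 201.681ms (2/7)
10. 3831.933ms @ 38/7 + 201.681ms (2/7)
11. 4033.613ms @ 40/7 + 100.84ms (1/7)
12. 4134.454ms @ 41/7 + 100.84ms (1/7)
13. 4235.294ms @ 6 + 529.412ms (3/4)
14. 4764.706ms @ 27/4 + 529.412ms (3/4)
15. 5294.118ms @ 15/2 + 176.471ms (1/4)
16. 5470.588ms @ 31/4 + 176.471ms (1/4)

note 8 onset = 34/7b = 3428.571ms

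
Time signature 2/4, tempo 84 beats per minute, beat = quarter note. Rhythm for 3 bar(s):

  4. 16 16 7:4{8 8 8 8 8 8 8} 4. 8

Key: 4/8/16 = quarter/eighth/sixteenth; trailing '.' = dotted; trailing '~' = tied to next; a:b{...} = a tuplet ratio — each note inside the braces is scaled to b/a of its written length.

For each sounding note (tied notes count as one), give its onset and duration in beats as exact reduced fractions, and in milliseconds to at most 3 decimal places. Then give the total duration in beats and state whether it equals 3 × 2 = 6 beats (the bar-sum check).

1) 0.0ms=0b +1071.429ms=3/2b
2) 1071.429ms=3/2b +178.571ms=1/4b
3) 1250.0ms=7/4b +178.571ms=1/4b
4) 1428.571ms=2b +204.082ms=2/7b
5) 1632.653ms=16/7b +204.082ms=2/7b
6) 1836.735ms=18/7b +204.082ms=2/7b
7) 2040.816ms=20/7b +204.082ms=2/7b
8) 2244.898ms=22/7b +204.082ms=2/7b
9) 2448.98ms=24/7b +204.082ms=2/7b
10) 2653.061ms=26/7b +204.082ms=2/7b
11) 2857.143ms=4b +1071.429ms=3/2b
12) 3928.571ms=11/2b +357.143ms=1/2b
Σ=6b of 6 (84bpm 2/4) — PASS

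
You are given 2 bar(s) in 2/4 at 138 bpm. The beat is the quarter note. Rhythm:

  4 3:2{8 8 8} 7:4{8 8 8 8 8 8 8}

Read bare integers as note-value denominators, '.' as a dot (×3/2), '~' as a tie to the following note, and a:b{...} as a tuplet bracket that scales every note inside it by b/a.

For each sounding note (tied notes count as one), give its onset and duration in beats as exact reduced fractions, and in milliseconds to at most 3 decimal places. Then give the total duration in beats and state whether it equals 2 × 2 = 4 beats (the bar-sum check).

1) 0.0ms=0b +434.783ms=1b
2) 434.783ms=1b +144.928ms=1/3b
3) 579.71ms=4/3b +144.928ms=1/3b
4) 724.638ms=5/3b +144.928ms=1/3b
5) 869.565ms=2b +124.224ms=2/7b
6) 993.789ms=16/7b +124.224ms=2/7b
7) 1118.012ms=18/7b +124.224ms=2/7b
8) 1242.236ms=20/7b +124.224ms=2/7b
9) 1366.46ms=22/7b +124.224ms=2/7b
10) 1490.683ms=24/7b +124.224ms=2/7b
11) 1614.907ms=26/7b +124.224ms=2/7b
Σ=4b of 4 (138bpm 2/4) — PASS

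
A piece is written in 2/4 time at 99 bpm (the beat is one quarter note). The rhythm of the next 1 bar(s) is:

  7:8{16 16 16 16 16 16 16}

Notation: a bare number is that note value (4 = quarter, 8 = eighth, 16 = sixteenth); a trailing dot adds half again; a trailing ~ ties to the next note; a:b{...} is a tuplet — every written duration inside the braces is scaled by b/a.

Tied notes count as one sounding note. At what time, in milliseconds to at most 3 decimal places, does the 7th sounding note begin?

1. 0.0ms @ 0 + 173.16ms (2/7)
2. 173.16ms @ 2/7 + 173.16ms (2/7)
3. 346.32ms @ 4/7 + 173.16ms (2/7)
4. 519.481ms @ 6/7 + 173.16ms (2/7)
5. 692.641ms @ 8/7 + 173.16ms (2/7)
6. 865.801ms @ 10/7 + 173.16ms (2/7)
7. 1038.961ms @ 12/7 + 173.16ms (2/7)

note 7 onset = 12/7b = 1038.961ms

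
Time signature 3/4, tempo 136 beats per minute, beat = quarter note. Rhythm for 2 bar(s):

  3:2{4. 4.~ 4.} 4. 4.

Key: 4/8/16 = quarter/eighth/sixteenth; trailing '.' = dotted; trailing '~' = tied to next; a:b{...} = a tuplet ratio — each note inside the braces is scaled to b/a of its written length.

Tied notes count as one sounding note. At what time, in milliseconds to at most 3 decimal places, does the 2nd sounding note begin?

1. 0.0ms @ 0 + 441.176ms (1)
2. 441.176ms @ 1 + 882.353ms (2)
3. 1323.529ms @ 3 + 661.765ms (3/2)
4. 1985.294ms @ 9/2 + 661.765ms (3/2)

note 2 onset = 1b = 441.176ms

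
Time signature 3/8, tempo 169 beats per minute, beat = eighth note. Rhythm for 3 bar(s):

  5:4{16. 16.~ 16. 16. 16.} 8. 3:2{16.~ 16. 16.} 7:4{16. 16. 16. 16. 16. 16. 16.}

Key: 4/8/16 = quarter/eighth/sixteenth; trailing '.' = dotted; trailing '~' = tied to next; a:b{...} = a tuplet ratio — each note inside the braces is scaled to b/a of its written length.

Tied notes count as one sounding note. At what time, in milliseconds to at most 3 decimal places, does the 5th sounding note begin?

note 5 onset = 3b = 1065.089ms

1. 0.0ms @ 0 + 213.018ms (3/5)
2. 213.018ms @ 3/5 + 426.036ms (6/5)
3. 639.053ms @ 9/5 + 213.018ms (3/5)
4. 852.071ms @ 12/5 + 213.018ms (3/5)
5. 1065.089ms @ 3 + 532.544ms (3/2)
6. 1597.633ms @ 9/2 + 355.03ms (1)
7. 1952.663ms @ 11/2 + 177.515ms (1/2)
8. 2130.178ms @ 6 + 152.156ms (3/7)
9. 2282.333ms @ 45/7 + 152.156ms (3/7)
10. 2434.489ms @ 48/7 + 152.156ms (3/7)
11. 2586.644ms @ 51/7 + 152.156ms (3/7)
12. 2738.8ms @ 54/7 + 152.156ms (3/7)
13. 2890.955ms @ 57/7 + 152.156ms (3/7)
14. 3043.111ms @ 60/7 + 152.156ms (3/7)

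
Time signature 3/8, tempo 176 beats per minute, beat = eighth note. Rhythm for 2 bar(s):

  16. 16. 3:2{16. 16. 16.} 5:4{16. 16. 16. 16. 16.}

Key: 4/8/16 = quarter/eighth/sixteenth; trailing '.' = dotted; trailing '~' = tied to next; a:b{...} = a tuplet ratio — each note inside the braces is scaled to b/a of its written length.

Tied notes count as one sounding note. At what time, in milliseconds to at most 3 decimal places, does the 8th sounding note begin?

note 8 onset = 21/5b = 1431.818ms

1. 0.0ms @ 0 + 255.682ms (3/4)
2. 255.682ms @ 3/4 + 255.682ms (3/4)
3. 511.364ms @ 3/2 + 170.455ms (1/2)
4. 681.818ms @ 2 + 170.455ms (1/2)
5. 852.273ms @ 5/2 + 170.455ms (1/2)
6. 1022.727ms @ 3 + 204.545ms (3/5)
7. 1227.273ms @ 18/5 + 204.545ms (3/5)
8. 1431.818ms @ 21/5 + 204.545ms (3/5)
9. 1636.364ms @ 24/5 + 204.545ms (3/5)
10. 1840.909ms @ 27/5 + 204.545ms (3/5)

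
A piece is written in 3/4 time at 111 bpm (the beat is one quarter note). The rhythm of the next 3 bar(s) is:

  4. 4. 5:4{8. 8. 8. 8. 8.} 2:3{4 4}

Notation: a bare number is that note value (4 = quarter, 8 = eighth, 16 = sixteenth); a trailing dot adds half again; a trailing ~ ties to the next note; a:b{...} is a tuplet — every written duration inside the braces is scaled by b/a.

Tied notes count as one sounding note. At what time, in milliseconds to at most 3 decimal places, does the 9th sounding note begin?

1. 0.0ms @ 0 + 810.811ms (3/2)
2. 810.811ms @ 3/2 + 810.811ms (3/2)
3. 1621.622ms @ 3 + 324.324ms (3/5)
4. 1945.946ms @ 18/5 + 324.324ms (3/5)
5. 2270.27ms @ 21/5 + 324.324ms (3/5)
6. 2594.595ms @ 24/5 + 324.324ms (3/5)
7. 2918.919ms @ 27/5 + 324.324ms (3/5)
8. 3243.243ms @ 6 + 810.811ms (3/2)
9. 4054.054ms @ 15/2 + 810.811ms (3/2)

note 9 onset = 15/2b = 4054.054ms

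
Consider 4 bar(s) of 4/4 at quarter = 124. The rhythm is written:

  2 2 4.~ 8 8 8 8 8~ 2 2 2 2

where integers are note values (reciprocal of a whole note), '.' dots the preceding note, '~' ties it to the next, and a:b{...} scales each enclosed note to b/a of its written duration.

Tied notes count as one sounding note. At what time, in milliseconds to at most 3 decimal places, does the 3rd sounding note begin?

note 3 onset = 4b = 1935.484ms

1. 0.0ms @ 0 + 967.742ms (2)
2. 967.742ms @ 2 + 967.742ms (2)
3. 1935.484ms @ 4 + 967.742ms (2)
4. 2903.226ms @ 6 + 241.935ms (1/2)
5. 3145.161ms @ 13/2 + 241.935ms (1/2)
6. 3387.097ms @ 7 + 241.935ms (1/2)
7. 3629.032ms @ 15/2 + 1209.677ms (5/2)
8. 4838.71ms @ 10 + 967.742ms (2)
9. 5806.452ms @ 12 + 967.742ms (2)
10. 6774.194ms @ 14 + 967.742ms (2)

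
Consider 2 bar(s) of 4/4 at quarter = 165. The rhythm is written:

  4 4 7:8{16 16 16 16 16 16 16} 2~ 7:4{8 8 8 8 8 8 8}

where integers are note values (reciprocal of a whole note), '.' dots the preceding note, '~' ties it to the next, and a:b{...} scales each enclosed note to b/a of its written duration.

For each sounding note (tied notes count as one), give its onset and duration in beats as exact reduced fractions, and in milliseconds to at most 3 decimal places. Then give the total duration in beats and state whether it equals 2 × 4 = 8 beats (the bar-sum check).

1) 0.0ms=0b +363.636ms=1b
2) 363.636ms=1b +363.636ms=1b
3) 727.273ms=2b +103.896ms=2/7b
4) 831.169ms=16/7b +103.896ms=2/7b
5) 935.065ms=18/7b +103.896ms=2/7b
6) 1038.961ms=20/7b +103.896ms=2/7b
7) 1142.857ms=22/7b +103.896ms=2/7b
8) 1246.753ms=24/7b +103.896ms=2/7b
9) 1350.649ms=26/7b +103.896ms=2/7b
10) 1454.545ms=4b +831.169ms=16/7b
11) 2285.714ms=44/7b +103.896ms=2/7b
12) 2389.61ms=46/7b +103.896ms=2/7b
13) 2493.506ms=48/7b +103.896ms=2/7b
14) 2597.403ms=50/7b +103.896ms=2/7b
15) 2701.299ms=52/7b +103.896ms=2/7b
16) 2805.195ms=54/7b +103.896ms=2/7b
Σ=8b of 8 (165bpm 4/4) — PASS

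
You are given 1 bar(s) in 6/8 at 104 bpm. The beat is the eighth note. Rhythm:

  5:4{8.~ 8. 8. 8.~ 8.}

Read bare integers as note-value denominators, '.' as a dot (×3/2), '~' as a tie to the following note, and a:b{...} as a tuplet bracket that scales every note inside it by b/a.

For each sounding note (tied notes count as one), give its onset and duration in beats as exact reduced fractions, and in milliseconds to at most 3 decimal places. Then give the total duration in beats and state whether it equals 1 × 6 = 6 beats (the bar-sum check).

1) 0.0ms=0b +1384.615ms=12/5b
2) 1384.615ms=12/5b +692.308ms=6/5b
3) 2076.923ms=18/5b +1384.615ms=12/5b
Σ=6b of 6 (104bpm 6/8) — PASS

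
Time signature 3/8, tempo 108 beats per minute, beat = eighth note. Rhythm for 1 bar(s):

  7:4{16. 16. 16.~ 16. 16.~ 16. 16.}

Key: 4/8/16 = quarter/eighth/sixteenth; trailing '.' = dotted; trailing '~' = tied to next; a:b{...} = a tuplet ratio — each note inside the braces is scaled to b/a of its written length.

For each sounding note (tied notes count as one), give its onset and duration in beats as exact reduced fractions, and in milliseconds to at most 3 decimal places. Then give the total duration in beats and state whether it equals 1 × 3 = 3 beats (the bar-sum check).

1) 0.0ms=0b +238.095ms=3/7b
2) 238.095ms=3/7b +238.095ms=3/7b
3) 476.19ms=6/7b +476.19ms=6/7b
4) 952.381ms=12/7b +476.19ms=6/7b
5) 1428.571ms=18/7b +238.095ms=3/7b
Σ=3b of 3 (108bpm 3/8) — PASS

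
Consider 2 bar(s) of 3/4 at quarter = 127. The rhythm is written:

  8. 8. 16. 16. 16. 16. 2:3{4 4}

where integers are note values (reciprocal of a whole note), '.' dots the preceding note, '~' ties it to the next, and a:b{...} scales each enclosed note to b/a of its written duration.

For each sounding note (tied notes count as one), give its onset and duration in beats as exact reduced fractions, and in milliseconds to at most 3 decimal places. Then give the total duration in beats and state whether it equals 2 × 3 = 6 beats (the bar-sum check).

1) 0.0ms=0b +354.331ms=3/4b
2) 354.331ms=3/4b +354.331ms=3/4b
3) 708.661ms=3/2b +177.165ms=3/8b
4) 885.827ms=15/8b +177.165ms=3/8b
5) 1062.992ms=9/4b +177.165ms=3/8b
6) 1240.157ms=21/8b +177.165ms=3/8b
7) 1417.323ms=3b +708.661ms=3/2b
8) 2125.984ms=9/2b +708.661ms=3/2b
Σ=6b of 6 (127bpm 3/4) — PASS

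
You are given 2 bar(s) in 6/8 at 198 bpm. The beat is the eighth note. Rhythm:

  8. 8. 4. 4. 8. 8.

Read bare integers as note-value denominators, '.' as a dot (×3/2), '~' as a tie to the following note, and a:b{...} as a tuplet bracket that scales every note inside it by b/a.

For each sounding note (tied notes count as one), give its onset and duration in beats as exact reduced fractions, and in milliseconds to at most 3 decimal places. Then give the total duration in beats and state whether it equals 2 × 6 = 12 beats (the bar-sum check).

1) 0.0ms=0b +454.545ms=3/2b
2) 454.545ms=3/2b +454.545ms=3/2b
3) 909.091ms=3b +909.091ms=3b
4) 1818.182ms=6b +909.091ms=3b
5) 2727.273ms=9b +454.545ms=3/2b
6) 3181.818ms=21/2b +454.545ms=3/2b
Σ=12b of 12 (198bpm 6/8) — PASS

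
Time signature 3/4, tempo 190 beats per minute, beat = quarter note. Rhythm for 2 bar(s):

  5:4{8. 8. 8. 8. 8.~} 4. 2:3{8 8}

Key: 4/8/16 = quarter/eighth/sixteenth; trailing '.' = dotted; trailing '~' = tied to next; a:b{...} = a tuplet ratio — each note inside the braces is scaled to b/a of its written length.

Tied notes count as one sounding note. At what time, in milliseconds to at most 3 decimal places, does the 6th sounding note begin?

1. 0.0ms @ 0 + 189.474ms (3/5)
2. 189.474ms @ 3/5 + 189.474ms (3/5)
3. 378.947ms @ 6/5 + 189.474ms (3/5)
4. 568.421ms @ 9/5 + 189.474ms (3/5)
5. 757.895ms @ 12/5 + 663.158ms (21/10)
6. 1421.053ms @ 9/2 + 236.842ms (3/4)
7. 1657.895ms @ 21/4 + 236.842ms (3/4)

note 6 onset = 9/2b = 1421.053ms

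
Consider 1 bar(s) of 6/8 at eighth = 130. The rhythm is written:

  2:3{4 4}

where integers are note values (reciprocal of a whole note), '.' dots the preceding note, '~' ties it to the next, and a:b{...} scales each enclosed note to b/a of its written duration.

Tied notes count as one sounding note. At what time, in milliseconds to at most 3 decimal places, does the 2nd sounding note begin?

note 2 onset = 3b = 1384.615ms

1. 0.0ms @ 0 + 1384.615ms (3)
2. 1384.615ms @ 3 + 1384.615ms (3)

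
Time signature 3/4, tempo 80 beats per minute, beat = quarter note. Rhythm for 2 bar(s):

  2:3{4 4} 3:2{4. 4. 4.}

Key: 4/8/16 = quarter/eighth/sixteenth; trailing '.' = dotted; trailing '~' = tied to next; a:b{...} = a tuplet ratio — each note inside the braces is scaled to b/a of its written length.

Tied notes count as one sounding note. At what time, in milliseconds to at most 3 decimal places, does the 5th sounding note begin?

note 5 onset = 5b = 3750.0ms

1. 0.0ms @ 0 + 1125.0ms (3/2)
2. 1125.0ms @ 3/2 + 1125.0ms (3/2)
3. 2250.0ms @ 3 + 750.0ms (1)
4. 3000.0ms @ 4 + 750.0ms (1)
5. 3750.0ms @ 5 + 750.0ms (1)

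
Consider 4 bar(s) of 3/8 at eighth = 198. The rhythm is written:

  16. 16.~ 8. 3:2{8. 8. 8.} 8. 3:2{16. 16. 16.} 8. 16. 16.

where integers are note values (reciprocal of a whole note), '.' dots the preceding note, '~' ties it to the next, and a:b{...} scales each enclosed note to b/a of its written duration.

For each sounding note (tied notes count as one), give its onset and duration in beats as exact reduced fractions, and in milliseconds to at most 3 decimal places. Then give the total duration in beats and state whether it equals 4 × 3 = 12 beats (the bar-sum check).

1) 0.0ms=0b +227.273ms=3/4b
2) 227.273ms=3/4b +681.818ms=9/4b
3) 909.091ms=3b +303.03ms=1b
4) 1212.121ms=4b +303.03ms=1b
5) 1515.152ms=5b +303.03ms=1b
6) 1818.182ms=6b +454.545ms=3/2b
7) 2272.727ms=15/2b +151.515ms=1/2b
8) 2424.242ms=8b +151.515ms=1/2b
9) 2575.758ms=17/2b +151.515ms=1/2b
10) 2727.273ms=9b +454.545ms=3/2b
11) 3181.818ms=21/2b +227.273ms=3/4b
12) 3409.091ms=45/4b +227.273ms=3/4b
Σ=12b of 12 (198bpm 3/8) — PASS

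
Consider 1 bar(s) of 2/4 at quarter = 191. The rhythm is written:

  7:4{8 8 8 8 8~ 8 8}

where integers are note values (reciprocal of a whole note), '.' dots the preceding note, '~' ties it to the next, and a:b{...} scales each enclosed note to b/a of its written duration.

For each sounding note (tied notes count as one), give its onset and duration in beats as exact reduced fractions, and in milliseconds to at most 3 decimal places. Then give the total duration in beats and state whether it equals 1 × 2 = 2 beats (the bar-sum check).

1) 0.0ms=0b +89.753ms=2/7b
2) 89.753ms=2/7b +89.753ms=2/7b
3) 179.506ms=4/7b +89.753ms=2/7b
4) 269.26ms=6/7b +89.753ms=2/7b
5) 359.013ms=8/7b +179.506ms=4/7b
6) 538.519ms=12/7b +89.753ms=2/7b
Σ=2b of 2 (191bpm 2/4) — PASS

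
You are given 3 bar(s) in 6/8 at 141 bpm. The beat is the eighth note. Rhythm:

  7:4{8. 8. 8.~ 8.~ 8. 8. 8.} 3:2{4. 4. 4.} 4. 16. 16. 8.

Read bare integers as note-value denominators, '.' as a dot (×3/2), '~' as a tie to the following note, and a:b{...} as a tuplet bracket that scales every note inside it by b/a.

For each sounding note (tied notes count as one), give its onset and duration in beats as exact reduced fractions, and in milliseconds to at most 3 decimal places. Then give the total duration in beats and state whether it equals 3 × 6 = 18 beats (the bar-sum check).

1) 0.0ms=0b +364.742ms=6/7b
2) 364.742ms=6/7b +364.742ms=6/7b
3) 729.483ms=12/7b +1094.225ms=18/7b
4) 1823.708ms=30/7b +364.742ms=6/7b
5) 2188.45ms=36/7b +364.742ms=6/7b
6) 2553.191ms=6b +851.064ms=2b
7) 3404.255ms=8b +851.064ms=2b
8) 4255.319ms=10b +851.064ms=2b
9) 5106.383ms=12b +1276.596ms=3b
10) 6382.979ms=15b +319.149ms=3/4b
11) 6702.128ms=63/4b +319.149ms=3/4b
12) 7021.277ms=33/2b +638.298ms=3/2b
Σ=18b of 18 (141bpm 6/8) — PASS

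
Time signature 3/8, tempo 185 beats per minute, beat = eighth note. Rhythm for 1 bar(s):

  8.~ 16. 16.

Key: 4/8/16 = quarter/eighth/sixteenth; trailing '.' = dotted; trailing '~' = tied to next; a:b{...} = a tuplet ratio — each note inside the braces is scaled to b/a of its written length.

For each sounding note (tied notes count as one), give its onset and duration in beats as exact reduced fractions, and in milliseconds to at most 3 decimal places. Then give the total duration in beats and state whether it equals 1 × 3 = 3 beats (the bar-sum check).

1) 0.0ms=0b +729.73ms=9/4b
2) 729.73ms=9/4b +243.243ms=3/4b
Σ=3b of 3 (185bpm 3/8) — PASS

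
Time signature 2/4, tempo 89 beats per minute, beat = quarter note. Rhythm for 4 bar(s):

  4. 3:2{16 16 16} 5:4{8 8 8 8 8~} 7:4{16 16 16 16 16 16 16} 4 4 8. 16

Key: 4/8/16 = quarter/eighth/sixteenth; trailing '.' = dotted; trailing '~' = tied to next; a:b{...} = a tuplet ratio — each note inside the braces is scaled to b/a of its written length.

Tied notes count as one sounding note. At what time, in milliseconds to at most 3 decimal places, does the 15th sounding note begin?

note 15 onset = 34/7b = 3274.478ms

1. 0.0ms @ 0 + 1011.236ms (3/2)
2. 1011.236ms @ 3/2 + 112.36ms (1/6)
3. 1123.596ms @ 5/3 + 112.36ms (1/6)
4. 1235.955ms @ 11/6 + 112.36ms (1/6)
5. 1348.315ms @ 2 + 269.663ms (2/5)
6. 1617.978ms @ 12/5 + 269.663ms (2/5)
7. 1887.64ms @ 14/5 + 269.663ms (2/5)
8. 2157.303ms @ 16/5 + 269.663ms (2/5)
9. 2426.966ms @ 18/5 + 365.971ms (19/35)
10. 2792.937ms @ 29/7 + 96.308ms (1/7)
11. 2889.246ms @ 30/7 + 96.308ms (1/7)
12. 2985.554ms @ 31/7 + 96.308ms (1/7)
13. 3081.862ms @ 32/7 + 96.308ms (1/7)
14. 3178.17ms @ 33/7 + 96.308ms (1/7)
15. 3274.478ms @ 34/7 + 96.308ms (1/7)
16. 3370.787ms @ 5 + 674.157ms (1)
17. 4044.944ms @ 6 + 674.157ms (1)
18. 4719.101ms @ 7 + 505.618ms (3/4)
19. 5224.719ms @ 31/4 + 168.539ms (1/4)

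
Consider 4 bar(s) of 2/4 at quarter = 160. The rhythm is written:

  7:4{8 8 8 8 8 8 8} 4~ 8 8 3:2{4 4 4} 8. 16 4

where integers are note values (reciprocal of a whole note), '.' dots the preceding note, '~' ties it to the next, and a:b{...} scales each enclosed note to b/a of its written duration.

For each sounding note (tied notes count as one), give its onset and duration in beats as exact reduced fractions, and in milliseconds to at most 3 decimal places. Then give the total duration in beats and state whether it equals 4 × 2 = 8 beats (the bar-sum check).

1) 0.0ms=0b +107.143ms=2/7b
2) 107.143ms=2/7b +107.143ms=2/7b
3) 214.286ms=4/7b +107.143ms=2/7b
4) 321.429ms=6/7b +107.143ms=2/7b
5) 428.571ms=8/7b +107.143ms=2/7b
6) 535.714ms=10/7b +107.143ms=2/7b
7) 642.857ms=12/7b +107.143ms=2/7b
8) 750.0ms=2b +562.5ms=3/2b
9) 1312.5ms=7/2b +187.5ms=1/2b
10) 1500.0ms=4b +250.0ms=2/3b
11) 1750.0ms=14/3b +250.0ms=2/3b
12) 2000.0ms=16/3b +250.0ms=2/3b
13) 2250.0ms=6b +281.25ms=3/4b
14) 2531.25ms=27/4b +93.75ms=1/4b
15) 2625.0ms=7b +375.0ms=1b
Σ=8b of 8 (160bpm 2/4) — PASS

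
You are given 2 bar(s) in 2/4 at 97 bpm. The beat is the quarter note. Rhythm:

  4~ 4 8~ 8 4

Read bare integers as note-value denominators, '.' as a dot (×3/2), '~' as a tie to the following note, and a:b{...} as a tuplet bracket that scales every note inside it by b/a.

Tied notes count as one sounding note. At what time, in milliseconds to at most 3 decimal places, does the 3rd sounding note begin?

note 3 onset = 3b = 1855.67ms

1. 0.0ms @ 0 + 1237.113ms (2)
2. 1237.113ms @ 2 + 618.557ms (1)
3. 1855.67ms @ 3 + 618.557ms (1)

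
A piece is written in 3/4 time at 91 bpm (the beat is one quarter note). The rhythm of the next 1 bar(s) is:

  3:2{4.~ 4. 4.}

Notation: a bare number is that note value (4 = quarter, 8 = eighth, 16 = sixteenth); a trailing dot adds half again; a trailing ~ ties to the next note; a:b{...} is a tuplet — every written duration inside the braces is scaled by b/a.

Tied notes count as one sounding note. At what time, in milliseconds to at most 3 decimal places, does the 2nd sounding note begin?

1. 0.0ms @ 0 + 1318.681ms (2)
2. 1318.681ms @ 2 + 659.341ms (1)

note 2 onset = 2b = 1318.681ms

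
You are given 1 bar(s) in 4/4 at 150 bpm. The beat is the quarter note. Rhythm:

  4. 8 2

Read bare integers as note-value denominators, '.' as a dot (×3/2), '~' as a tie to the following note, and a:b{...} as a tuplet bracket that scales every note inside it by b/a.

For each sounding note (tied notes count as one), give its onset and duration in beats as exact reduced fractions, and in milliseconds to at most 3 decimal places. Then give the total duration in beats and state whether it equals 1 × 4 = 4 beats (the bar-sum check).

1) 0.0ms=0b +600.0ms=3/2b
2) 600.0ms=3/2b +200.0ms=1/2b
3) 800.0ms=2b +800.0ms=2b
Σ=4b of 4 (150bpm 4/4) — PASS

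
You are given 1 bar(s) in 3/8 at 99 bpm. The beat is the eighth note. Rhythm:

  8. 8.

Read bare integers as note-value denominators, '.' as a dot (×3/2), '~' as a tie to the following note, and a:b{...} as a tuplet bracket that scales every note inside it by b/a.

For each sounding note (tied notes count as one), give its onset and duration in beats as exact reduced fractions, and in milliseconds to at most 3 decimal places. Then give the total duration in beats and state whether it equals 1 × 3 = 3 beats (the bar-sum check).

1) 0.0ms=0b +909.091ms=3/2b
2) 909.091ms=3/2b +909.091ms=3/2b
Σ=3b of 3 (99bpm 3/8) — PASS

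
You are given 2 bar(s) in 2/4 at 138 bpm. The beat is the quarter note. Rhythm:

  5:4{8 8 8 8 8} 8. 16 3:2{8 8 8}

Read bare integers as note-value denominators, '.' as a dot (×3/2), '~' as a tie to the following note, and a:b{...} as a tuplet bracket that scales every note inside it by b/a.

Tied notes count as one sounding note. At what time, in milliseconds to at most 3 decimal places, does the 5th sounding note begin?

1. 0.0ms @ 0 + 173.913ms (2/5)
2. 173.913ms @ 2/5 + 173.913ms (2/5)
3. 347.826ms @ 4/5 + 173.913ms (2/5)
4. 521.739ms @ 6/5 + 173.913ms (2/5)
5. 695.652ms @ 8/5 + 173.913ms (2/5)
6. 869.565ms @ 2 + 326.087ms (3/4)
7. 1195.652ms @ 11/4 + 108.696ms (1/4)
8. 1304.348ms @ 3 + 144.928ms (1/3)
9. 1449.275ms @ 10/3 + 144.928ms (1/3)
10. 1594.203ms @ 11/3 + 144.928ms (1/3)

note 5 onset = 8/5b = 695.652ms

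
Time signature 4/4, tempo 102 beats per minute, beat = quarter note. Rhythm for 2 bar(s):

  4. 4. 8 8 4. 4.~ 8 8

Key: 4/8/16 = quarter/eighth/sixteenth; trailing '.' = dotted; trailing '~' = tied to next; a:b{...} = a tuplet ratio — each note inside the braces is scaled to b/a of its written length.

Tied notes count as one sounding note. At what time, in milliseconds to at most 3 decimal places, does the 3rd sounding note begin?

1. 0.0ms @ 0 + 882.353ms (3/2)
2. 882.353ms @ 3/2 + 882.353ms (3/2)
3. 1764.706ms @ 3 + 294.118ms (1/2)
4. 2058.824ms @ 7/2 + 294.118ms (1/2)
5. 2352.941ms @ 4 + 882.353ms (3/2)
6. 3235.294ms @ 11/2 + 1176.471ms (2)
7. 4411.765ms @ 15/2 + 294.118ms (1/2)

note 3 onset = 3b = 1764.706ms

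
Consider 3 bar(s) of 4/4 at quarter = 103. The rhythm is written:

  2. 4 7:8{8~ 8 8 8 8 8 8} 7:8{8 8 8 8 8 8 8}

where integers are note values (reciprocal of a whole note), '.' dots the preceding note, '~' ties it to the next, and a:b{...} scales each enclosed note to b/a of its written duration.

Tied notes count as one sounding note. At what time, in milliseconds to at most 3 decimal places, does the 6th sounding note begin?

note 6 onset = 44/7b = 3661.581ms

1. 0.0ms @ 0 + 1747.573ms (3)
2. 1747.573ms @ 3 + 582.524ms (1)
3. 2330.097ms @ 4 + 665.742ms (8/7)
4. 2995.839ms @ 36/7 + 332.871ms (4/7)
5. 3328.71ms @ 40/7 + 332.871ms (4/7)
6. 3661.581ms @ 44/7 + 332.871ms (4/7)
7. 3994.452ms @ 48/7 + 332.871ms (4/7)
8. 4327.323ms @ 52/7 + 332.871ms (4/7)
9. 4660.194ms @ 8 + 332.871ms (4/7)
10. 4993.065ms @ 60/7 + 332.871ms (4/7)
11. 5325.936ms @ 64/7 + 332.871ms (4/7)
12. 5658.807ms @ 68/7 + 332.871ms (4/7)
13. 5991.678ms @ 72/7 + 332.871ms (4/7)
14. 6324.549ms @ 76/7 + 332.871ms (4/7)
15. 6657.42ms @ 80/7 + 332.871ms (4/7)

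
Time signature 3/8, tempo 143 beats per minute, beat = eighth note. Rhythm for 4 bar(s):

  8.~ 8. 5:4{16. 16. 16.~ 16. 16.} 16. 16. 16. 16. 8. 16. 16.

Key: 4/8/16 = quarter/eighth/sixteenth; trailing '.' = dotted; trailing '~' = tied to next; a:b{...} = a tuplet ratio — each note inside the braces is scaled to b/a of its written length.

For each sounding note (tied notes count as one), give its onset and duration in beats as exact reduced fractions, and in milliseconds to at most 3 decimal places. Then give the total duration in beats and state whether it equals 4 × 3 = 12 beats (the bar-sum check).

1) 0.0ms=0b +1258.741ms=3b
2) 1258.741ms=3b +251.748ms=3/5b
3) 1510.49ms=18/5b +251.748ms=3/5b
4) 1762.238ms=21/5b +503.497ms=6/5b
5) 2265.734ms=27/5b +251.748ms=3/5b
6) 2517.483ms=6b +314.685ms=3/4b
7) 2832.168ms=27/4b +314.685ms=3/4b
8) 3146.853ms=15/2b +314.685ms=3/4b
9) 3461.538ms=33/4b +314.685ms=3/4b
10) 3776.224ms=9b +629.371ms=3/2b
11) 4405.594ms=21/2b +314.685ms=3/4b
12) 4720.28ms=45/4b +314.685ms=3/4b
Σ=12b of 12 (143bpm 3/8) — PASS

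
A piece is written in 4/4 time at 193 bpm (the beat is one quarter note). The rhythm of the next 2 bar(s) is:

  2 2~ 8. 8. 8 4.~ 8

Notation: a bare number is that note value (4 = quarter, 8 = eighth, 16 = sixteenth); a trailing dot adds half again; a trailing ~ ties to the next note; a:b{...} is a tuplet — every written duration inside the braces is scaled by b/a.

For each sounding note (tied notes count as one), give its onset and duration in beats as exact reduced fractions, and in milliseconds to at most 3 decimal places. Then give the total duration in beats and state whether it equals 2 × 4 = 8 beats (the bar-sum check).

1) 0.0ms=0b +621.762ms=2b
2) 621.762ms=2b +854.922ms=11/4b
3) 1476.684ms=19/4b +233.161ms=3/4b
4) 1709.845ms=11/2b +155.44ms=1/2b
5) 1865.285ms=6b +621.762ms=2b
Σ=8b of 8 (193bpm 4/4) — PASS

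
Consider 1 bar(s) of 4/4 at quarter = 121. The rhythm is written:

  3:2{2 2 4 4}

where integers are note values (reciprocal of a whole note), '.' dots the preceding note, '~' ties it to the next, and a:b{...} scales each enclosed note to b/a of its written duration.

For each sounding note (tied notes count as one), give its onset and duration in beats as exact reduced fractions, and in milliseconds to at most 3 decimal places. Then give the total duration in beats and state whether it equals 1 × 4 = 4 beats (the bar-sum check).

1) 0.0ms=0b +661.157ms=4/3b
2) 661.157ms=4/3b +661.157ms=4/3b
3) 1322.314ms=8/3b +330.579ms=2/3b
4) 1652.893ms=10/3b +330.579ms=2/3b
Σ=4b of 4 (121bpm 4/4) — PASS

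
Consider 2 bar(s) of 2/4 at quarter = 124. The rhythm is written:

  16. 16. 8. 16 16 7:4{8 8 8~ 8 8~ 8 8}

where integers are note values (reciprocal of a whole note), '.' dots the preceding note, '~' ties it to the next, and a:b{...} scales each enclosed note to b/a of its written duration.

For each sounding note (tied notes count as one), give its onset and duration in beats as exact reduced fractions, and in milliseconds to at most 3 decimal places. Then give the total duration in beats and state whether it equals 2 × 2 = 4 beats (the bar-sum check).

1) 0.0ms=0b +181.452ms=3/8b
2) 181.452ms=3/8b +181.452ms=3/8b
3) 362.903ms=3/4b +362.903ms=3/4b
4) 725.806ms=3/2b +120.968ms=1/4b
5) 846.774ms=7/4b +120.968ms=1/4b
6) 967.742ms=2b +138.249ms=2/7b
7) 1105.991ms=16/7b +138.249ms=2/7b
8) 1244.24ms=18/7b +276.498ms=4/7b
9) 1520.737ms=22/7b +276.498ms=4/7b
10) 1797.235ms=26/7b +138.249ms=2/7b
Σ=4b of 4 (124bpm 2/4) — PASS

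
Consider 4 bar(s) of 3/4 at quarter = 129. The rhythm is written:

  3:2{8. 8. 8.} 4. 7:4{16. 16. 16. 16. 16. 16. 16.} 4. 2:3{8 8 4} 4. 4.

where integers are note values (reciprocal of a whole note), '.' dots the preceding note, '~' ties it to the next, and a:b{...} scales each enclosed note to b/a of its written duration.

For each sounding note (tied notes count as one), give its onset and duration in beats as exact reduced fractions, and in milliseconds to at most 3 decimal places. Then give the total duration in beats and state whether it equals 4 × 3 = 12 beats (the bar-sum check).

1) 0.0ms=0b +232.558ms=1/2b
2) 232.558ms=1/2b +232.558ms=1/2b
3) 465.116ms=1b +232.558ms=1/2b
4) 697.674ms=3/2b +697.674ms=3/2b
5) 1395.349ms=3b +99.668ms=3/14b
6) 1495.017ms=45/14b +99.668ms=3/14b
7) 1594.684ms=24/7b +99.668ms=3/14b
8) 1694.352ms=51/14b +99.668ms=3/14b
9) 1794.02ms=27/7b +99.668ms=3/14b
10) 1893.688ms=57/14b +99.668ms=3/14b
11) 1993.355ms=30/7b +99.668ms=3/14b
12) 2093.023ms=9/2b +697.674ms=3/2b
13) 2790.698ms=6b +348.837ms=3/4b
14) 3139.535ms=27/4b +348.837ms=3/4b
15) 3488.372ms=15/2b +697.674ms=3/2b
16) 4186.047ms=9b +697.674ms=3/2b
17) 4883.721ms=21/2b +697.674ms=3/2b
Σ=12b of 12 (129bpm 3/4) — PASS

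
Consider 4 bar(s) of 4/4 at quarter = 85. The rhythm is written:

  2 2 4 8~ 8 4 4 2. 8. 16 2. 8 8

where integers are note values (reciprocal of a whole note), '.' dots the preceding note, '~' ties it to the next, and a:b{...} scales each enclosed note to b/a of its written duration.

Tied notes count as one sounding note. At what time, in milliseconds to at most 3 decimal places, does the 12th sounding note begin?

1. 0.0ms @ 0 + 1411.765ms (2)
2. 1411.765ms @ 2 + 1411.765ms (2)
3. 2823.529ms @ 4 + 705.882ms (1)
4. 3529.412ms @ 5 + 705.882ms (1)
5. 4235.294ms @ 6 + 705.882ms (1)
6. 4941.176ms @ 7 + 705.882ms (1)
7. 5647.059ms @ 8 + 2117.647ms (3)
8. 7764.706ms @ 11 + 529.412ms (3/4)
9. 8294.118ms @ 47/4 + 176.471ms (1/4)
10. 8470.588ms @ 12 + 2117.647ms (3)
11. 10588.235ms @ 15 + 352.941ms (1/2)
12. 10941.176ms @ 31/2 + 352.941ms (1/2)

note 12 onset = 31/2b = 10941.176ms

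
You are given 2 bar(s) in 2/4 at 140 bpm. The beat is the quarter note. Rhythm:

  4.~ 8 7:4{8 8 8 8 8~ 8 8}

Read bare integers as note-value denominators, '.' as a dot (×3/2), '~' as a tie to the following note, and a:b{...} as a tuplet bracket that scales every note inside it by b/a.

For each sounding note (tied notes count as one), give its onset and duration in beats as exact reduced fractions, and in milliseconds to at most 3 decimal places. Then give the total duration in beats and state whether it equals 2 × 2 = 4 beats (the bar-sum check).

1) 0.0ms=0b +857.143ms=2b
2) 857.143ms=2b +122.449ms=2/7b
3) 979.592ms=16/7b +122.449ms=2/7b
4) 1102.041ms=18/7b +122.449ms=2/7b
5) 1224.49ms=20/7b +122.449ms=2/7b
6) 1346.939ms=22/7b +244.898ms=4/7b
7) 1591.837ms=26/7b +122.449ms=2/7b
Σ=4b of 4 (140bpm 2/4) — PASS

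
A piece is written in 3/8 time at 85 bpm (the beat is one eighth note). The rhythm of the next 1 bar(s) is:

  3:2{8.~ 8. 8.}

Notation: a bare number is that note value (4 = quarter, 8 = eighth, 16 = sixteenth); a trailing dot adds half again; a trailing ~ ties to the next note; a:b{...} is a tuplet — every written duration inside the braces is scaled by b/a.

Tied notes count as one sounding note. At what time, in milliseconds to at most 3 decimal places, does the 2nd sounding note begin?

note 2 onset = 2b = 1411.765ms

1. 0.0ms @ 0 + 1411.765ms (2)
2. 1411.765ms @ 2 + 705.882ms (1)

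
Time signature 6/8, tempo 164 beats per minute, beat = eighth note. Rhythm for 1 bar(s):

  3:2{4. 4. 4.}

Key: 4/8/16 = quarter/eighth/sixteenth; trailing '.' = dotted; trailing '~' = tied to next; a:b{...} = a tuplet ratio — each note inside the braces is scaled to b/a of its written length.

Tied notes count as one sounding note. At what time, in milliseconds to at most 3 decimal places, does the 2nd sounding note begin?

1. 0.0ms @ 0 + 731.707ms (2)
2. 731.707ms @ 2 + 731.707ms (2)
3. 1463.415ms @ 4 + 731.707ms (2)

note 2 onset = 2b = 731.707ms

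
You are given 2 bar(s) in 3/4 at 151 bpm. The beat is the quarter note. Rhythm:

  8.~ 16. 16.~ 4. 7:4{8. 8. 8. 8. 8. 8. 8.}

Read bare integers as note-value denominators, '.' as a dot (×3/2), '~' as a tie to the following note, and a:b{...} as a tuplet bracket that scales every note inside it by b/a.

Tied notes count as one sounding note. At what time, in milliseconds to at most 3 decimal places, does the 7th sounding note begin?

note 7 onset = 33/7b = 1873.226ms

1. 0.0ms @ 0 + 447.02ms (9/8)
2. 447.02ms @ 9/8 + 745.033ms (15/8)
3. 1192.053ms @ 3 + 170.293ms (3/7)
4. 1362.346ms @ 24/7 + 170.293ms (3/7)
5. 1532.64ms @ 27/7 + 170.293ms (3/7)
6. 1702.933ms @ 30/7 + 170.293ms (3/7)
7. 1873.226ms @ 33/7 + 170.293ms (3/7)
8. 2043.519ms @ 36/7 + 170.293ms (3/7)
9. 2213.813ms @ 39/7 + 170.293ms (3/7)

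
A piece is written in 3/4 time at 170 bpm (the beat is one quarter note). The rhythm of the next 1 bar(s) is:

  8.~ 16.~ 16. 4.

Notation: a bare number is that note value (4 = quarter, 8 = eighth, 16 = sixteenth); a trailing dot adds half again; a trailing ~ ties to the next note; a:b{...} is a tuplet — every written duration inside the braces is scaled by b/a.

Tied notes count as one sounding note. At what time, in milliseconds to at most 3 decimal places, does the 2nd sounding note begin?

1. 0.0ms @ 0 + 529.412ms (3/2)
2. 529.412ms @ 3/2 + 529.412ms (3/2)

note 2 onset = 3/2b = 529.412ms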